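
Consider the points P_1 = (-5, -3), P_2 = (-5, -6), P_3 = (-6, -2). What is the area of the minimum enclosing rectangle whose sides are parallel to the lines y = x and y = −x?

In coordinates u = x + y, v = x − y the rectangle is axis-aligned; the map (x,y)→(u,v) scales areas by 2.
u-values: -8, -11, -8; range = -8 − (-11) = 3.
v-values: -2, 1, -4; range = 1 − (-4) = 5.
Area = (3 × 5) / 2 = 7.5.

7.5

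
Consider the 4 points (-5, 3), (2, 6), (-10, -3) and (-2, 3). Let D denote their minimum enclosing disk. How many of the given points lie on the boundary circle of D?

2

A smallest enclosing disk is always determined by at most three of the input points on its boundary.
The farthest pair is (2, 6)–(-10, -3) with squared distance 225. The circle on this segment as diameter has centre (-4, 1.5) and r² = 225/4 = 56.25.
Check (-5, 3): distance² to centre = 3.25 ≤ 56.25, so it lies inside.
All remaining points lie in this disk, and no smaller disk contains both endpoints, so this is the minimum enclosing circle.
The points at distance exactly r from the centre are (2, 6), (-10, -3) — 2 points.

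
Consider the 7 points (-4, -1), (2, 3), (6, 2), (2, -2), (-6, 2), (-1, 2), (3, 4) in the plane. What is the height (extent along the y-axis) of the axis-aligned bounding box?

max y = 4, min y = -2, so height = 6.

6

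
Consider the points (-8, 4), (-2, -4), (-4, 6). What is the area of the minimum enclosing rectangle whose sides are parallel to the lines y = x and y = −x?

56

In coordinates u = x + y, v = x − y the rectangle is axis-aligned; the map (x,y)→(u,v) scales areas by 2.
u-values: -4, -6, 2; range = 2 − (-6) = 8.
v-values: -12, 2, -10; range = 2 − (-12) = 14.
Area = (8 × 14) / 2 = 56.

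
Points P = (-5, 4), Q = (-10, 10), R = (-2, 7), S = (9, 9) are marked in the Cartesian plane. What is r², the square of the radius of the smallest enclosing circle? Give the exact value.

By Welzl's lemma the MEC is supported by two points (diametrically opposite) or three points (on a circumcircle).
The farthest pair is Q–S with squared distance 362. The circle on this segment as diameter has centre (-0.5, 9.5) and r² = 362/4 = 90.5.
Check P: distance² to centre = 50.5 ≤ 90.5, so it lies inside.
All remaining points lie in this disk, and no smaller disk contains both endpoints, so this is the minimum enclosing circle.

90.5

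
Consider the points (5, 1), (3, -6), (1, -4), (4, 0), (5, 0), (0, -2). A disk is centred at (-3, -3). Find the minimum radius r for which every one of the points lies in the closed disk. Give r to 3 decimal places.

The required radius is the distance from (-3, -3) to the farthest point.
Squared distances: 80, 45, 17, 58, 73, 10.
Maximum is 80, attained at (5, 1).
r = √80 ≈ 8.944.

8.944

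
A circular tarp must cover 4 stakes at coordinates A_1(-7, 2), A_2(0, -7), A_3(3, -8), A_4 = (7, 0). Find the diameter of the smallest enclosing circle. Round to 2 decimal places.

By Welzl's lemma the MEC is supported by two points (diametrically opposite) or three points (on a circumcircle).
The minimum enclosing circle is determined by three boundary points: A_1, A_3, A_4.
Their circumcentre is (-1/3, -4/3) with r² = 500/9.
The farthest remaining point A_2 is at distance² 290/9 ≤ 500/9.
Diameter = 2r = 2√(500/9) ≈ 14.91.

14.91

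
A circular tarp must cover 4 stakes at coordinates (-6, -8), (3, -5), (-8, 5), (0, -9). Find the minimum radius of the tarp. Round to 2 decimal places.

The farthest pair is (-8, 5)–(0, -9) with squared distance 260. The circle on this segment as diameter has centre (-4, -2) and r² = 260/4 = 65.
Check (-6, -8): distance² to centre = 40 ≤ 65, so it lies inside.
All remaining points lie in this disk, and no smaller disk contains both endpoints, so this is the minimum enclosing circle.
r = √65 ≈ 8.06.

8.06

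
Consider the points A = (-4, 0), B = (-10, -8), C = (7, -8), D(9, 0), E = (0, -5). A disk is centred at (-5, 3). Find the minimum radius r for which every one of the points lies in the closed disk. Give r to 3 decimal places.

The required radius is the distance from (-5, 3) to the farthest point.
Squared distances: 10, 146, 265, 205, 89.
Maximum is 265, attained at C.
r = √265 ≈ 16.279.

16.279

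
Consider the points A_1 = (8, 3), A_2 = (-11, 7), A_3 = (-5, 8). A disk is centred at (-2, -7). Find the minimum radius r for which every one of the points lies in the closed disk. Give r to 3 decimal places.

16.643

The required radius is the distance from (-2, -7) to the farthest point.
Squared distances: 200, 277, 234.
Maximum is 277, attained at A_2.
r = √277 ≈ 16.643.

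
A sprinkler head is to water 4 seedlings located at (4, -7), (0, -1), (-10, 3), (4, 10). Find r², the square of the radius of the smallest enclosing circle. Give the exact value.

A smallest enclosing disk is always determined by at most three of the input points on its boundary.
The minimum enclosing circle is determined by three boundary points: (4, -7), (-10, 3), (4, 10).
Their circumcentre is (-0.5, 1.5) with r² = 92.5.
The farthest remaining point (0, -1) is at distance² 6.5 ≤ 92.5.

92.5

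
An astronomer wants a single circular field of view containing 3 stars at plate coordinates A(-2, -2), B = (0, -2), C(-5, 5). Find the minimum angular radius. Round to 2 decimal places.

Side lengths²: AB² = 4, AC² = 58, BC² = 74.
Since BC² = 74 ≥ 58 + 4 = 62, the angle opposite BC is not acute, so the smallest enclosing circle has BC as diameter.
Centre = midpoint of BC = (-2.5, 1.5), r² = 74/4 = 18.5.
r = √(18.5) ≈ 4.30.

4.30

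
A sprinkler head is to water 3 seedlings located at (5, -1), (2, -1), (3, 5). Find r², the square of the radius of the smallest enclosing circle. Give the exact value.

185/18

Call the three points A, B, C in the order given.
Side lengths²: AB² = 9, AC² = 40, BC² = 37.
Since AC² = 40 < 37 + 9 = 46, the triangle is acute, so the smallest enclosing circle is the circumcircle.
Circumcentre = (3.5, 11/6), r² = 185/18.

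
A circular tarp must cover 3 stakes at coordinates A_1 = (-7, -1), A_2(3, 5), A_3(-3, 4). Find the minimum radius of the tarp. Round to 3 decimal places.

5.831

Side lengths²: A_1A_2² = 136, A_1A_3² = 41, A_2A_3² = 37.
Since A_1A_2² = 136 ≥ 41 + 37 = 78, the angle opposite A_1A_2 is not acute, so the smallest enclosing circle has A_1A_2 as diameter.
Centre = midpoint of A_1A_2 = (-2, 2), r² = 136/4 = 34.
r = √34 ≈ 5.831.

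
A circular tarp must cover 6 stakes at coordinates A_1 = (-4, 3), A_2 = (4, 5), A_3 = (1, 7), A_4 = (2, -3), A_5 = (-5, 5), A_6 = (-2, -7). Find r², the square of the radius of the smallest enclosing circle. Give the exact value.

51.25

By Welzl's lemma the MEC is supported by two points (diametrically opposite) or three points (on a circumcircle).
The farthest pair is A_3–A_6 with squared distance 205. The circle on this segment as diameter has centre (-0.5, 0) and r² = 205/4 = 51.25.
Check A_1: distance² to centre = 21.25 ≤ 51.25, so it lies inside.
All remaining points lie in this disk, and no smaller disk contains both endpoints, so this is the minimum enclosing circle.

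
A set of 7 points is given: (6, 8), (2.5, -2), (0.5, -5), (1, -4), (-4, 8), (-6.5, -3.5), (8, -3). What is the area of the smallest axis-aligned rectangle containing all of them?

188.5

x ranges over [-6.5, 8], width 14.5.
y ranges over [-5, 8], height 13.
Area = 14.5 × 13 = 188.5.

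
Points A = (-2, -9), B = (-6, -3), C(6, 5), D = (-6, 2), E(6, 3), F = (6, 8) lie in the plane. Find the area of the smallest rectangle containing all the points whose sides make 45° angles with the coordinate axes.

187.5

In coordinates u = x + y, v = x − y the rectangle is axis-aligned; the map (x,y)→(u,v) scales areas by 2.
u-values: -11, -9, 11, -4, 9, 14; range = 14 − (-11) = 25.
v-values: 7, -3, 1, -8, 3, -2; range = 7 − (-8) = 15.
Area = (25 × 15) / 2 = 187.5.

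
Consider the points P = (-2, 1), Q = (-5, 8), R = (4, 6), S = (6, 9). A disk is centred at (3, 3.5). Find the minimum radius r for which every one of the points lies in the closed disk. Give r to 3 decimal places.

The required radius is the distance from (3, 3.5) to the farthest point.
Squared distances: 31.25, 84.25, 7.25, 39.25.
Maximum is 84.25, attained at Q.
r = √(84.25) ≈ 9.179.

9.179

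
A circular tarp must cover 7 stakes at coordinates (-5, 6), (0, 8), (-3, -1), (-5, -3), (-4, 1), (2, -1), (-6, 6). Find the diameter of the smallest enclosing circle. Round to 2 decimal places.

12.08

The farthest pair is (0, 8)–(-5, -3) with squared distance 146. The circle on this segment as diameter has centre (-2.5, 2.5) and r² = 146/4 = 36.5.
Check (-5, 6): distance² to centre = 18.5 ≤ 36.5, so it lies inside.
All remaining points lie in this disk, and no smaller disk contains both endpoints, so this is the minimum enclosing circle.
Diameter = 2r = 2√(36.5) ≈ 12.08.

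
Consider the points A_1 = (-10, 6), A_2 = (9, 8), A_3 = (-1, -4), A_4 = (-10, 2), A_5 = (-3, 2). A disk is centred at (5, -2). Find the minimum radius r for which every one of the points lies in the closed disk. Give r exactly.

17

The required radius is the distance from (5, -2) to the farthest point.
Squared distances: 289, 116, 40, 241, 80.
Maximum is 289, attained at A_1.
r = √289 = 17.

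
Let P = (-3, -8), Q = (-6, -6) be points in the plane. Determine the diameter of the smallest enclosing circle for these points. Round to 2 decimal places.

3.61

The smallest circle enclosing two points has them as diameter endpoints.
Centre = midpoint = (-4.5, -7); r² = |PQ|²/4 = 13/4 = 3.25.
Diameter = 2r = 2√(3.25) ≈ 3.61.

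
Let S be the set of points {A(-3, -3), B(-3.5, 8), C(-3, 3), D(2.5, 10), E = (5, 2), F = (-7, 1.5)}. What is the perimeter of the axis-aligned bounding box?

50

Width = max x − min x = 5 − (-7) = 12.
Height = max y − min y = 10 − (-3) = 13.
Perimeter = 2(12 + 13) = 50.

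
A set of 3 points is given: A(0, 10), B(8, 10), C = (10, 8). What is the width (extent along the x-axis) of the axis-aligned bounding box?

10

max x = 10, min x = 0, so width = 10.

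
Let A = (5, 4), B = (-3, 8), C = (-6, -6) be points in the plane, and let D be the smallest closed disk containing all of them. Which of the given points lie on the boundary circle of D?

A, B, C

Side lengths²: AB² = 80, AC² = 221, BC² = 205.
Since AC² = 221 < 205 + 80 = 285, the triangle is acute, so the smallest enclosing circle is the circumcircle.
Circumcentre = (-111/62, 13/31), r² = 226525/3844.
The points at distance exactly r from the centre are A, B, C — 3 points.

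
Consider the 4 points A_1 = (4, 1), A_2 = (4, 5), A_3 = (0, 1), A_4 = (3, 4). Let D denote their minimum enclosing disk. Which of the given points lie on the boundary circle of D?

A_1, A_2, A_3

By Welzl's lemma the MEC is supported by two points (diametrically opposite) or three points (on a circumcircle).
The farthest pair is A_2–A_3 with squared distance 32. The circle on this segment as diameter has centre (2, 3) and r² = 32/4 = 8.
Check A_1: distance² to centre = 8 ≤ 8, so it lies inside.
All remaining points lie in this disk, and no smaller disk contains both endpoints, so this is the minimum enclosing circle.
The points at distance exactly r from the centre are A_1, A_2, A_3 — 3 points.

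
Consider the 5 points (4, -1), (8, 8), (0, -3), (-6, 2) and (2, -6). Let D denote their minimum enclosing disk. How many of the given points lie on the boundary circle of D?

3

The minimum enclosing circle is determined by three boundary points: (8, 8), (-6, 2), (2, -6).
Their circumcentre is (2.2, 2.2) with r² = 67.28.
The farthest remaining point (0, -3) is at distance² 31.88 ≤ 67.28.
The points at distance exactly r from the centre are (8, 8), (-6, 2), (2, -6) — 3 points.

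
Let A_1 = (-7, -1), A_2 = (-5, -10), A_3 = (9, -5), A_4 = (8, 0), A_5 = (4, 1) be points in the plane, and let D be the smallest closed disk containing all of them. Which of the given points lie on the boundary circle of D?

By Welzl's lemma the MEC is supported by two points (diametrically opposite) or three points (on a circumcircle).
The minimum enclosing circle is determined by three boundary points: A_1, A_2, A_3.
Their circumcentre is (0.75, -4) with r² = 69.0625.
The farthest remaining point A_4 is at distance² 68.5625 ≤ 69.0625.
The points at distance exactly r from the centre are A_1, A_2, A_3 — 3 points.

A_1, A_2, A_3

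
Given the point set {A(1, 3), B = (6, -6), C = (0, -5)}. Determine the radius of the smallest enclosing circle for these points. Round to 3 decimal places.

5.148

Side lengths²: AB² = 106, AC² = 65, BC² = 37.
Since AB² = 106 ≥ 65 + 37 = 102, the angle opposite AB is not acute, so the smallest enclosing circle has AB as diameter.
Centre = midpoint of AB = (3.5, -1.5), r² = 106/4 = 26.5.
r = √(26.5) ≈ 5.148.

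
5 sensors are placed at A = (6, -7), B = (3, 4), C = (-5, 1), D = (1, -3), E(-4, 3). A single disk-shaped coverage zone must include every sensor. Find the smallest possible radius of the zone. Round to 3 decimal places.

7.071

The farthest pair is A–E with squared distance 200. The circle on this segment as diameter has centre (1, -2) and r² = 200/4 = 50.
Check B: distance² to centre = 40 ≤ 50, so it lies inside.
All remaining points lie in this disk, and no smaller disk contains both endpoints, so this is the minimum enclosing circle.
r = √50 ≈ 7.071.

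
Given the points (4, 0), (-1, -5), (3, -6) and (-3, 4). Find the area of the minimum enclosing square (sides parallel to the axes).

100

The bounding box has width 7 and height 10.
An axis-aligned square enclosing the set must have side ≥ max(width, height).
So the minimum side is max(7, 10) = 10.
Area = 10² = 100.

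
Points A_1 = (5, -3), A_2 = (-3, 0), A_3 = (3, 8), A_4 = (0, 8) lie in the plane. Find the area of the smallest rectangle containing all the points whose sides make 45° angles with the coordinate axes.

In coordinates u = x + y, v = x − y the rectangle is axis-aligned; the map (x,y)→(u,v) scales areas by 2.
u-values: 2, -3, 11, 8; range = 11 − (-3) = 14.
v-values: 8, -3, -5, -8; range = 8 − (-8) = 16.
Area = (14 × 16) / 2 = 112.

112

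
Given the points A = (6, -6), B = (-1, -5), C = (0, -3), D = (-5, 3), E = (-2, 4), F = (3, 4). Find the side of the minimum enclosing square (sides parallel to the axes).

11

The bounding box has width 11 and height 10.
An axis-aligned square enclosing the set must have side ≥ max(width, height).
So the minimum side is max(11, 10) = 11.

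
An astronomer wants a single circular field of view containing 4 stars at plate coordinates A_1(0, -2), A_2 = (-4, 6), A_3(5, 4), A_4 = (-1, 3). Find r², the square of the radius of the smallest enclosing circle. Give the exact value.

By Welzl's lemma the MEC is supported by two points (diametrically opposite) or three points (on a circumcircle).
The minimum enclosing circle is determined by three boundary points: A_1, A_2, A_3.
Their circumcentre is (0.0625, 3.03125) with r² = 25.3173828125.
The farthest remaining point A_4 is at distance² 1.1298828125 ≤ 25.3173828125.

25.3173828125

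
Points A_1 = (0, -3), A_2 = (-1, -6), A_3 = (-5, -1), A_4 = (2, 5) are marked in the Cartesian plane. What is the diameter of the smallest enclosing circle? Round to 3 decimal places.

11.402

The farthest pair is A_2–A_4 with squared distance 130. The circle on this segment as diameter has centre (0.5, -0.5) and r² = 130/4 = 32.5.
Check A_1: distance² to centre = 6.5 ≤ 32.5, so it lies inside.
All remaining points lie in this disk, and no smaller disk contains both endpoints, so this is the minimum enclosing circle.
Diameter = 2r = 2√(32.5) ≈ 11.402.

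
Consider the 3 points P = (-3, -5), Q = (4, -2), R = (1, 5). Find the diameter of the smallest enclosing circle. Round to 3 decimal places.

10.770

Side lengths²: PQ² = 58, PR² = 116, QR² = 58.
Since PR² = 116 ≥ 58 + 58 = 116, the angle opposite PR is not acute, so the smallest enclosing circle has PR as diameter.
Centre = midpoint of PR = (-1, 0), r² = 116/4 = 29.
Diameter = 2r = 2√29 ≈ 10.770.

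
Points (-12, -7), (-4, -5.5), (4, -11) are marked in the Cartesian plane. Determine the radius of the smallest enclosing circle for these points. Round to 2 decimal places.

Call the three points A, B, C in the order given.
Side lengths²: AB² = 66.25, AC² = 272, BC² = 94.25.
Since AC² = 272 ≥ 94.25 + 66.25 = 160.5, the angle opposite AC is not acute, so the smallest enclosing circle has AC as diameter.
Centre = midpoint of AC = (-4, -9), r² = 272/4 = 68.
r = √68 ≈ 8.25.

8.25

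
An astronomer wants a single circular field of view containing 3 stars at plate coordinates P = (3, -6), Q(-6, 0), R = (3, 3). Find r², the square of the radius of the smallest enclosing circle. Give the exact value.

Side lengths²: PQ² = 117, PR² = 81, QR² = 90.
Since PQ² = 117 < 90 + 81 = 171, the triangle is acute, so the smallest enclosing circle is the circumcircle.
Circumcentre = (-0.5, -1.5), r² = 32.5.

32.5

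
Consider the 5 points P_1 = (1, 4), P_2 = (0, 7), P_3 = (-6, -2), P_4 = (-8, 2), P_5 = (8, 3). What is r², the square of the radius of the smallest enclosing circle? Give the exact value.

64.25

The farthest pair is P_4–P_5 with squared distance 257. The circle on this segment as diameter has centre (0, 2.5) and r² = 257/4 = 64.25.
Check P_1: distance² to centre = 3.25 ≤ 64.25, so it lies inside.
All remaining points lie in this disk, and no smaller disk contains both endpoints, so this is the minimum enclosing circle.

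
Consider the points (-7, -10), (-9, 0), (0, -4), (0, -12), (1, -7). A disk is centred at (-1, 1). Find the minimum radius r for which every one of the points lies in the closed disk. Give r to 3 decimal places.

The required radius is the distance from (-1, 1) to the farthest point.
Squared distances: 157, 65, 26, 170, 68.
Maximum is 170, attained at (0, -12).
r = √170 ≈ 13.038.

13.038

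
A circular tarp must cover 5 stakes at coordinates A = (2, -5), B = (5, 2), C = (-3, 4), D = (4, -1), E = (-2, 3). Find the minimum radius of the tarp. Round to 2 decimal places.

5.21

The minimum enclosing circle is determined by three boundary points: A, B, C.
Their circumcentre is (7/31, -3/31) with r² = 26129/961.
The farthest remaining point D is at distance² 14473/961 ≤ 26129/961.
r = √(26129/961) ≈ 5.21.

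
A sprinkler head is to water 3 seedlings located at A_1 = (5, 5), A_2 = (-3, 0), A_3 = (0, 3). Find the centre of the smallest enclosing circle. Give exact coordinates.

(1, 2.5)

Side lengths²: A_1A_2² = 89, A_1A_3² = 29, A_2A_3² = 18.
Since A_1A_2² = 89 ≥ 29 + 18 = 47, the angle opposite A_1A_2 is not acute, so the smallest enclosing circle has A_1A_2 as diameter.
Centre = midpoint of A_1A_2 = (1, 2.5), r² = 89/4 = 22.25.
Centre = (1, 2.5).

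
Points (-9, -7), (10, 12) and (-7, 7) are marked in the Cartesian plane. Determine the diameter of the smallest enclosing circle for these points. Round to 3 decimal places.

Call the three points A, B, C in the order given.
Side lengths²: AB² = 722, AC² = 200, BC² = 314.
Since AB² = 722 ≥ 314 + 200 = 514, the angle opposite AB is not acute, so the smallest enclosing circle has AB as diameter.
Centre = midpoint of AB = (0.5, 2.5), r² = 722/4 = 180.5.
Diameter = 2r = 2√(180.5) ≈ 26.870.

26.870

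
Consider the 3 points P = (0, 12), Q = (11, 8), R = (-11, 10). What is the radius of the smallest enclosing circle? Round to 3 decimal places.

Side lengths²: PQ² = 137, PR² = 125, QR² = 488.
Since QR² = 488 ≥ 137 + 125 = 262, the angle opposite QR is not acute, so the smallest enclosing circle has QR as diameter.
Centre = midpoint of QR = (0, 9), r² = 488/4 = 122.
r = √122 ≈ 11.045.

11.045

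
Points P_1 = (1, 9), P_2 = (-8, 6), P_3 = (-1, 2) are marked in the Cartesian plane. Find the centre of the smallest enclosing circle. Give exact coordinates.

Side lengths²: P_1P_2² = 90, P_1P_3² = 53, P_2P_3² = 65.
Since P_1P_2² = 90 < 65 + 53 = 118, the triangle is acute, so the smallest enclosing circle is the circumcircle.
Circumcentre = (-119/38, 243/38), r² = 17225/722.
Centre = (-119/38, 243/38).

(-119/38, 243/38)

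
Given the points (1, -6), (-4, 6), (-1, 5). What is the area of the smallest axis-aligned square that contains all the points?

The bounding box has width 5 and height 12.
An axis-aligned square enclosing the set must have side ≥ max(width, height).
So the minimum side is max(5, 12) = 12.
Area = 12² = 144.

144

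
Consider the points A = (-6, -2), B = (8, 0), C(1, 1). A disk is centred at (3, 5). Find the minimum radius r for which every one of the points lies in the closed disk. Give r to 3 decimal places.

11.402

The required radius is the distance from (3, 5) to the farthest point.
Squared distances: 130, 50, 20.
Maximum is 130, attained at A.
r = √130 ≈ 11.402.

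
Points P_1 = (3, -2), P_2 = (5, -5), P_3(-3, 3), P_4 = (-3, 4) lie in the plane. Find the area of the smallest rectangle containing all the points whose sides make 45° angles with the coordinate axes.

8.5

In coordinates u = x + y, v = x − y the rectangle is axis-aligned; the map (x,y)→(u,v) scales areas by 2.
u-values: 1, 0, 0, 1; range = 1 − 0 = 1.
v-values: 5, 10, -6, -7; range = 10 − (-7) = 17.
Area = (1 × 17) / 2 = 8.5.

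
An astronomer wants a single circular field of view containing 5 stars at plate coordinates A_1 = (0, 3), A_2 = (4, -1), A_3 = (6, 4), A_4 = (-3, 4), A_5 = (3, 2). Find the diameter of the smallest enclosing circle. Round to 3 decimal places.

9.265

A smallest enclosing disk is always determined by at most three of the input points on its boundary.
The minimum enclosing circle is determined by three boundary points: A_2, A_3, A_4.
Their circumcentre is (1.5, 2.9) with r² = 21.46.
The farthest remaining point A_5 is at distance² 3.06 ≤ 21.46.
Diameter = 2r = 2√(21.46) ≈ 9.265.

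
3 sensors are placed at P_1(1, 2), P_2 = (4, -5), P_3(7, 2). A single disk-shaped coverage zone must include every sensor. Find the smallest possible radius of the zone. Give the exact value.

Side lengths²: P_1P_2² = 58, P_1P_3² = 36, P_2P_3² = 58.
Since P_2P_3² = 58 < 58 + 36 = 94, the triangle is acute, so the smallest enclosing circle is the circumcircle.
Circumcentre = (4, -6/7), r² = 841/49.
r = √(841/49) = 29/7.

29/7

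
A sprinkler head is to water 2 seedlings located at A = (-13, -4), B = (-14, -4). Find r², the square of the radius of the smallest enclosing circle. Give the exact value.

The smallest circle enclosing two points has them as diameter endpoints.
Centre = midpoint = (-13.5, -4); r² = |AB|²/4 = 1/4 = 0.25.

0.25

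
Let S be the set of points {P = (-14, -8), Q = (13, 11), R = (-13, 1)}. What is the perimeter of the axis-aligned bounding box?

92

Width = max x − min x = 13 − (-14) = 27.
Height = max y − min y = 11 − (-8) = 19.
Perimeter = 2(27 + 19) = 92.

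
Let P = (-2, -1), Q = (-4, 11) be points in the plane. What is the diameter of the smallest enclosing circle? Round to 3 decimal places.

12.166

The smallest circle enclosing two points has them as diameter endpoints.
Centre = midpoint = (-3, 5); r² = |PQ|²/4 = 148/4 = 37.
Diameter = 2r = 2√37 ≈ 12.166.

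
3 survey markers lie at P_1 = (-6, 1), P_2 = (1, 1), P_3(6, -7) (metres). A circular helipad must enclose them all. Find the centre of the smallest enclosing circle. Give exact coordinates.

Side lengths²: P_1P_2² = 49, P_1P_3² = 208, P_2P_3² = 89.
Since P_1P_3² = 208 ≥ 89 + 49 = 138, the angle opposite P_1P_3 is not acute, so the smallest enclosing circle has P_1P_3 as diameter.
Centre = midpoint of P_1P_3 = (0, -3), r² = 208/4 = 52.
Centre = (0, -3).

(0, -3)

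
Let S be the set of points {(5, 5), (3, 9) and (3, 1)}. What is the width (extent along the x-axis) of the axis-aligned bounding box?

max x = 5, min x = 3, so width = 2.

2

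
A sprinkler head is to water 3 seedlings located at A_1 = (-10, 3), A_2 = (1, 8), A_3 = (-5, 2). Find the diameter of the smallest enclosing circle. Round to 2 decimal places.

Side lengths²: A_1A_2² = 146, A_1A_3² = 26, A_2A_3² = 72.
Since A_1A_2² = 146 ≥ 72 + 26 = 98, the angle opposite A_1A_2 is not acute, so the smallest enclosing circle has A_1A_2 as diameter.
Centre = midpoint of A_1A_2 = (-4.5, 5.5), r² = 146/4 = 36.5.
Diameter = 2r = 2√(36.5) ≈ 12.08.

12.08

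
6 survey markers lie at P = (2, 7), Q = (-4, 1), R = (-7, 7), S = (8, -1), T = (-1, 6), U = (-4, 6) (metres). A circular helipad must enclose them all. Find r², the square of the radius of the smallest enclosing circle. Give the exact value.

The minimum enclosing circle of a finite set is fixed by two of the points (as a diameter) or three (as a circumcircle).
The farthest pair is R–S with squared distance 289. The circle on this segment as diameter has centre (0.5, 3) and r² = 289/4 = 72.25.
Check P: distance² to centre = 18.25 ≤ 72.25, so it lies inside.
All remaining points lie in this disk, and no smaller disk contains both endpoints, so this is the minimum enclosing circle.

72.25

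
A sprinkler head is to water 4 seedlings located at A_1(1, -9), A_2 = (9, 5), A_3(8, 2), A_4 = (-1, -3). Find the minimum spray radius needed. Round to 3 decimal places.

8.062

The minimum enclosing circle of a finite set is fixed by two of the points (as a diameter) or three (as a circumcircle).
The farthest pair is A_1–A_2 with squared distance 260. The circle on this segment as diameter has centre (5, -2) and r² = 260/4 = 65.
Check A_3: distance² to centre = 25 ≤ 65, so it lies inside.
All remaining points lie in this disk, and no smaller disk contains both endpoints, so this is the minimum enclosing circle.
r = √65 ≈ 8.062.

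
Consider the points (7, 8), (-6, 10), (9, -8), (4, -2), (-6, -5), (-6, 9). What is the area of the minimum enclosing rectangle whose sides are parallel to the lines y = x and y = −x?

429

In coordinates u = x + y, v = x − y the rectangle is axis-aligned; the map (x,y)→(u,v) scales areas by 2.
u-values: 15, 4, 1, 2, -11, 3; range = 15 − (-11) = 26.
v-values: -1, -16, 17, 6, -1, -15; range = 17 − (-16) = 33.
Area = (26 × 33) / 2 = 429.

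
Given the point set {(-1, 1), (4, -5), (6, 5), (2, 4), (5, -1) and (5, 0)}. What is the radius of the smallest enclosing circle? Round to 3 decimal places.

5.179

A smallest enclosing disk is always determined by at most three of the input points on its boundary.
The minimum enclosing circle is determined by three boundary points: (-1, 1), (4, -5), (6, 5).
Their circumcentre is (255/62, 11/62) with r² = 51545/1922.
The farthest remaining point (2, 4) is at distance² 36665/1922 ≤ 51545/1922.
r = √(51545/1922) ≈ 5.179.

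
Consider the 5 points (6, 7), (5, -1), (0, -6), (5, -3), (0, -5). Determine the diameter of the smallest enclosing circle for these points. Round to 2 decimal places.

A smallest enclosing disk is always determined by at most three of the input points on its boundary.
The farthest pair is (6, 7)–(0, -6) with squared distance 205. The circle on this segment as diameter has centre (3, 0.5) and r² = 205/4 = 51.25.
Check (5, -1): distance² to centre = 6.25 ≤ 51.25, so it lies inside.
All remaining points lie in this disk, and no smaller disk contains both endpoints, so this is the minimum enclosing circle.
Diameter = 2r = 2√(51.25) ≈ 14.32.

14.32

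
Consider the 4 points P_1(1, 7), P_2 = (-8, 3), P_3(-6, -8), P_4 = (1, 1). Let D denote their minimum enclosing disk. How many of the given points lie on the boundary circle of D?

The farthest pair is P_1–P_3 with squared distance 274. The circle on this segment as diameter has centre (-2.5, -0.5) and r² = 274/4 = 68.5.
Check P_2: distance² to centre = 42.5 ≤ 68.5, so it lies inside.
All remaining points lie in this disk, and no smaller disk contains both endpoints, so this is the minimum enclosing circle.
The points at distance exactly r from the centre are P_1, P_3 — 2 points.

2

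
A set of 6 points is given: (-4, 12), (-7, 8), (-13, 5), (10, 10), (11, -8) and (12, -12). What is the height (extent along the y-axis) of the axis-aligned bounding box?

max y = 12, min y = -12, so height = 24.

24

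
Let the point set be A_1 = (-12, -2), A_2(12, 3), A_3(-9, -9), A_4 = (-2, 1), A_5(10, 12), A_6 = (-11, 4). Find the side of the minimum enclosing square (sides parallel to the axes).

24

The bounding box has width 24 and height 21.
An axis-aligned square enclosing the set must have side ≥ max(width, height).
So the minimum side is max(24, 21) = 24.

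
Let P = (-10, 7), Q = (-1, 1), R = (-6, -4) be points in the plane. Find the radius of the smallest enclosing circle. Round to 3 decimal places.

5.968

Side lengths²: PQ² = 117, PR² = 137, QR² = 50.
Since PR² = 137 < 117 + 50 = 167, the triangle is acute, so the smallest enclosing circle is the circumcircle.
Circumcentre = (-6.9, 1.9), r² = 35.62.
r = √(35.62) ≈ 5.968.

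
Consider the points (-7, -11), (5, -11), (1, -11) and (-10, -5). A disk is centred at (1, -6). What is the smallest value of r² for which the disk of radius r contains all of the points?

The required radius is the distance from (1, -6) to the farthest point.
Squared distances: 89, 41, 25, 122.
Maximum is 122, attained at (-10, -5).

122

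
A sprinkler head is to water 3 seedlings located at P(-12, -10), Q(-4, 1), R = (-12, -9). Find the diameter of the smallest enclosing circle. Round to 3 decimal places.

13.601

Side lengths²: PQ² = 185, PR² = 1, QR² = 164.
Since PQ² = 185 ≥ 164 + 1 = 165, the angle opposite PQ is not acute, so the smallest enclosing circle has PQ as diameter.
Centre = midpoint of PQ = (-8, -4.5), r² = 185/4 = 46.25.
Diameter = 2r = 2√(46.25) ≈ 13.601.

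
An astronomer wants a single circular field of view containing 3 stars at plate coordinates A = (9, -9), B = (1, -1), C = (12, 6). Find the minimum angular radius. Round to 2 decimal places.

Side lengths²: AB² = 128, AC² = 234, BC² = 170.
Since AC² = 234 < 170 + 128 = 298, the triangle is acute, so the smallest enclosing circle is the circumcircle.
Circumcentre = (53/6, -7/6), r² = 1105/18.
r = √(1105/18) ≈ 7.84.

7.84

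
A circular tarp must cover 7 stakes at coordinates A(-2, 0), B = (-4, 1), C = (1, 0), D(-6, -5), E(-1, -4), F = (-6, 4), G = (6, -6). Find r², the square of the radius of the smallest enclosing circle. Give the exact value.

A smallest enclosing disk is always determined by at most three of the input points on its boundary.
The farthest pair is F–G with squared distance 244. The circle on this segment as diameter has centre (0, -1) and r² = 244/4 = 61.
Check A: distance² to centre = 5 ≤ 61, so it lies inside.
All remaining points lie in this disk, and no smaller disk contains both endpoints, so this is the minimum enclosing circle.

61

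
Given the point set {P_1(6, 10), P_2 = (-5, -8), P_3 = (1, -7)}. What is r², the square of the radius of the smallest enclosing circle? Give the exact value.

Side lengths²: P_1P_2² = 445, P_1P_3² = 314, P_2P_3² = 37.
Since P_1P_2² = 445 ≥ 314 + 37 = 351, the angle opposite P_1P_2 is not acute, so the smallest enclosing circle has P_1P_2 as diameter.
Centre = midpoint of P_1P_2 = (0.5, 1), r² = 445/4 = 111.25.

111.25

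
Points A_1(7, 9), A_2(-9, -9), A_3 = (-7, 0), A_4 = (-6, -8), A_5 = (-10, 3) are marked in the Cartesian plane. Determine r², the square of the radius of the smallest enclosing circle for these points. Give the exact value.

The minimum enclosing circle of a finite set is fixed by two of the points (as a diameter) or three (as a circumcircle).
The farthest pair is A_1–A_2 with squared distance 580. The circle on this segment as diameter has centre (-1, 0) and r² = 580/4 = 145.
Check A_3: distance² to centre = 36 ≤ 145, so it lies inside.
All remaining points lie in this disk, and no smaller disk contains both endpoints, so this is the minimum enclosing circle.

145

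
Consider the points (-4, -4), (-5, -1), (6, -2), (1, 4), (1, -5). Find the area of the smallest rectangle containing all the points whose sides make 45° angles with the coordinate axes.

78

In coordinates u = x + y, v = x − y the rectangle is axis-aligned; the map (x,y)→(u,v) scales areas by 2.
u-values: -8, -6, 4, 5, -4; range = 5 − (-8) = 13.
v-values: 0, -4, 8, -3, 6; range = 8 − (-4) = 12.
Area = (13 × 12) / 2 = 78.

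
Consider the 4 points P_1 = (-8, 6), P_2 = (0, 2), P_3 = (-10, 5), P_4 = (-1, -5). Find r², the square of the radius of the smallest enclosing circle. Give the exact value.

45.25

A smallest enclosing disk is always determined by at most three of the input points on its boundary.
The farthest pair is P_3–P_4 with squared distance 181. The circle on this segment as diameter has centre (-5.5, 0) and r² = 181/4 = 45.25.
Check P_1: distance² to centre = 42.25 ≤ 45.25, so it lies inside.
All remaining points lie in this disk, and no smaller disk contains both endpoints, so this is the minimum enclosing circle.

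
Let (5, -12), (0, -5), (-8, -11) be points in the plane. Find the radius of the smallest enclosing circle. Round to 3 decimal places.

6.521

Call the three points A, B, C in the order given.
Side lengths²: AB² = 74, AC² = 170, BC² = 100.
Since AC² = 170 < 100 + 74 = 174, the triangle is acute, so the smallest enclosing circle is the circumcircle.
Circumcentre = (-64/43, -488/43), r² = 78625/1849.
r = √(78625/1849) ≈ 6.521.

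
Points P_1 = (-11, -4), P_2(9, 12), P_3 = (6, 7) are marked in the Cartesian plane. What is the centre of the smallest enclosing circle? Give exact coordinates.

Side lengths²: P_1P_2² = 656, P_1P_3² = 410, P_2P_3² = 34.
Since P_1P_2² = 656 ≥ 410 + 34 = 444, the angle opposite P_1P_2 is not acute, so the smallest enclosing circle has P_1P_2 as diameter.
Centre = midpoint of P_1P_2 = (-1, 4), r² = 656/4 = 164.
Centre = (-1, 4).

(-1, 4)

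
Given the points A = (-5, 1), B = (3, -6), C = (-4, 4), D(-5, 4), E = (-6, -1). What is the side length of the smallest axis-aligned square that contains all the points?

10

The bounding box has width 9 and height 10.
An axis-aligned square enclosing the set must have side ≥ max(width, height).
So the minimum side is max(9, 10) = 10.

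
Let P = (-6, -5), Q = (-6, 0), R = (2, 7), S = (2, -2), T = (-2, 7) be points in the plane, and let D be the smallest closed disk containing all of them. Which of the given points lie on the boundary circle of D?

The minimum enclosing circle of a finite set is fixed by two of the points (as a diameter) or three (as a circumcircle).
The farthest pair is P–R with squared distance 208. The circle on this segment as diameter has centre (-2, 1) and r² = 208/4 = 52.
Check Q: distance² to centre = 17 ≤ 52, so it lies inside.
All remaining points lie in this disk, and no smaller disk contains both endpoints, so this is the minimum enclosing circle.
The points at distance exactly r from the centre are P, R — 2 points.

P, R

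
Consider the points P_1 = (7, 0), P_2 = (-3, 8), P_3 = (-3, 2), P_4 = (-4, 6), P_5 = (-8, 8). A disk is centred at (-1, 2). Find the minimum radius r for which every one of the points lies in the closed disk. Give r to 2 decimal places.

9.22

The required radius is the distance from (-1, 2) to the farthest point.
Squared distances: 68, 40, 4, 25, 85.
Maximum is 85, attained at P_5.
r = √85 ≈ 9.22.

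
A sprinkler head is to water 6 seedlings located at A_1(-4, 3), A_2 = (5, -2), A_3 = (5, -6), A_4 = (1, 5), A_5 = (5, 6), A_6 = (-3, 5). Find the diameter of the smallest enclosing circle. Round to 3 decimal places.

By Welzl's lemma the MEC is supported by two points (diametrically opposite) or three points (on a circumcircle).
The minimum enclosing circle is determined by three boundary points: A_3, A_5, A_6.
Their circumcentre is (1.6875, 0) with r² = 46.97265625.
The farthest remaining point A_1 is at distance² 41.34765625 ≤ 46.97265625.
Diameter = 2r = 2√(46.97265625) ≈ 13.707.

13.707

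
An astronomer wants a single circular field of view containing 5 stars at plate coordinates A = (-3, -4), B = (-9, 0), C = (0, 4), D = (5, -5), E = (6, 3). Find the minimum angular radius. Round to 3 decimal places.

A smallest enclosing disk is always determined by at most three of the input points on its boundary.
The minimum enclosing circle is determined by three boundary points: B, D, E.
Their circumcentre is (-7/6, -1/6) with r² = 1105/18.
The farthest remaining point C is at distance² 337/18 ≤ 1105/18.
r = √(1105/18) ≈ 7.835.

7.835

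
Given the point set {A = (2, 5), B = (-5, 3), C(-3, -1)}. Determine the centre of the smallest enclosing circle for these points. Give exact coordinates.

Side lengths²: AB² = 53, AC² = 61, BC² = 20.
Since AC² = 61 < 53 + 20 = 73, the triangle is acute, so the smallest enclosing circle is the circumcircle.
Circumcentre = (-1.0625, 2.46875), r² = 15.7861328125.
Centre = (-1.0625, 2.46875).

(-1.0625, 2.46875)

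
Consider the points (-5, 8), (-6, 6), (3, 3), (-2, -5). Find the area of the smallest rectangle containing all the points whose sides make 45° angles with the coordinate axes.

104

In coordinates u = x + y, v = x − y the rectangle is axis-aligned; the map (x,y)→(u,v) scales areas by 2.
u-values: 3, 0, 6, -7; range = 6 − (-7) = 13.
v-values: -13, -12, 0, 3; range = 3 − (-13) = 16.
Area = (13 × 16) / 2 = 104.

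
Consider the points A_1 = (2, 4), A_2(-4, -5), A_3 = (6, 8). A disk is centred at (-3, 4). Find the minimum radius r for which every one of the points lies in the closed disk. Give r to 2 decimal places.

The required radius is the distance from (-3, 4) to the farthest point.
Squared distances: 25, 82, 97.
Maximum is 97, attained at A_3.
r = √97 ≈ 9.85.

9.85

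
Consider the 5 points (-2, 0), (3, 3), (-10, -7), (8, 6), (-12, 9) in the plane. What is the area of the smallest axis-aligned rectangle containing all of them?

x ranges over [-12, 8], width 20.
y ranges over [-7, 9], height 16.
Area = 20 × 16 = 320.

320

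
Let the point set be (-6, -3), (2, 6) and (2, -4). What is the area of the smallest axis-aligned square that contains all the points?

The bounding box has width 8 and height 10.
An axis-aligned square enclosing the set must have side ≥ max(width, height).
So the minimum side is max(8, 10) = 10.
Area = 10² = 100.

100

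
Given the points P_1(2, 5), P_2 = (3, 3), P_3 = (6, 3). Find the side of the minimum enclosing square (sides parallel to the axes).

4

The bounding box has width 4 and height 2.
An axis-aligned square enclosing the set must have side ≥ max(width, height).
So the minimum side is max(4, 2) = 4.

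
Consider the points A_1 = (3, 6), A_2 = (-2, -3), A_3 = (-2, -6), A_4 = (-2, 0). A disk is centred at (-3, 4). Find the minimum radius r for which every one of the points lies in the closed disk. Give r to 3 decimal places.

The required radius is the distance from (-3, 4) to the farthest point.
Squared distances: 40, 50, 101, 17.
Maximum is 101, attained at A_3.
r = √101 ≈ 10.050.

10.050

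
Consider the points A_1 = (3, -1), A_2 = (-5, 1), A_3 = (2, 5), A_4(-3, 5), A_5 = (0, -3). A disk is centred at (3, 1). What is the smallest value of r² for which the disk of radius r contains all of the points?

The required radius is the distance from (3, 1) to the farthest point.
Squared distances: 4, 64, 17, 52, 25.
Maximum is 64, attained at A_2.

64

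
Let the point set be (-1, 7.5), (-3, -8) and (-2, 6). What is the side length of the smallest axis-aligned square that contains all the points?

15.5

The bounding box has width 2 and height 15.5.
An axis-aligned square enclosing the set must have side ≥ max(width, height).
So the minimum side is max(2, 15.5) = 15.5.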